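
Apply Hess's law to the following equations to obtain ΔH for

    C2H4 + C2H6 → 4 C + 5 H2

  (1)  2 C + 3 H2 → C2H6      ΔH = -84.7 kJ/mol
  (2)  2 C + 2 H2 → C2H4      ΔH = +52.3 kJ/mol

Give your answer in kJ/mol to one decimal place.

(1) reversed (reverse to put C2H6 on the reactant side): +84.7 kJ/mol
(2) reversed (C2H4 must end up as a reactant): -52.3 kJ/mol
Summing the manipulated equations, ΔH = (-1)·(-84.7) + (-1)·(+52.3) = 32.4 kJ/mol

ΔH = 32.4 kJ/mol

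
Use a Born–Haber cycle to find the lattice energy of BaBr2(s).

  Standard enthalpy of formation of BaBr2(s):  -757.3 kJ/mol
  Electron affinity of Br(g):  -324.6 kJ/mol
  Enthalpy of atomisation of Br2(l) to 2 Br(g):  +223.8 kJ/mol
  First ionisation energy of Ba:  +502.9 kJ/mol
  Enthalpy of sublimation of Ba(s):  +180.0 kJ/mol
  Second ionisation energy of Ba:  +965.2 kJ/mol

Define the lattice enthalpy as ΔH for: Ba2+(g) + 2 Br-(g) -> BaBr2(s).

ΔHf° = 1·ΔHsub + 1·(ΣIE) + 1·D(Br2) + 2·EA + U
-757.3 = 1·(+180.0) + 1·(+1468.1) + 1·(+223.8) + 2·(-324.6) + U
U = -757.3 − (+1222.7) = -1980.0 kJ/mol

U = -1980.0 kJ/mol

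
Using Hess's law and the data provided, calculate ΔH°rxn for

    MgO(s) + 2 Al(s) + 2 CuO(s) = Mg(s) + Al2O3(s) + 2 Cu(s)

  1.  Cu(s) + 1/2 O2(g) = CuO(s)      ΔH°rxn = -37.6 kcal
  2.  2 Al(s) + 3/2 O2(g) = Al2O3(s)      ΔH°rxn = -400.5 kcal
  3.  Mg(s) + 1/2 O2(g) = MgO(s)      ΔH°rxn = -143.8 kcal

eq. 1 reversed and × 2 (CuO(s) must end up as a reactant; ×2 to match 2 CuO(s) in the target): (-2)·(-37.6) = +75.2 kcal
eq. 2 as written (Al2O3(s) already on the product side): -400.5 kcal
eq. 3 reversed (reverse to put MgO(s) on the reactant side): +143.8 kcal
ΔH°rxn = (+75.2) + (-400.5) + (+143.8) = -181.5 kcal

ΔH°rxn = -181.5 kcal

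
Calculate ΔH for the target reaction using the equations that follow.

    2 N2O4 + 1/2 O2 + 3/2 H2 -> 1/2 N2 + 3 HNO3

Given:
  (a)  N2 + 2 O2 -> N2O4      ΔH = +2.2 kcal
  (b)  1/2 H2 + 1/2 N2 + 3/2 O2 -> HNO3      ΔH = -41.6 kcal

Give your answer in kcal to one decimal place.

(a) reversed and × 2: (-2)·(+2.2) = -4.4 kcal
(b) × 3: (3)·(-41.6) = -124.8 kcal
ΔH = (-4.4) + (-124.8) = -129.2 kcal

ΔH = -129.2 kcal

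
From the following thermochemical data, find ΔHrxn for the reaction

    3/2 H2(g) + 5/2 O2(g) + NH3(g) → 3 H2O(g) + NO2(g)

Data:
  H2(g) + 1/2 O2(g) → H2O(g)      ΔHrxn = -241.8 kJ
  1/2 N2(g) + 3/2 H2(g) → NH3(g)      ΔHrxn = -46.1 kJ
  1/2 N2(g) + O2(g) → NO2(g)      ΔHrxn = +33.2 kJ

equation 1 × 3 (scale by 3 for the 3 H2O(g)): (3)·(-241.8) = -725.4 kJ
equation 2 reversed (NH3(g) must end up as a reactant): +46.1 kJ
equation 3 as written (NO2(g) already on the product side): +33.2 kJ
By Hess's law, ΔHrxn = (3)·(-241.8) + (-1)·(-46.1) + (1)·(+33.2) = -646.1 kJ

ΔHrxn = -646.1 kJ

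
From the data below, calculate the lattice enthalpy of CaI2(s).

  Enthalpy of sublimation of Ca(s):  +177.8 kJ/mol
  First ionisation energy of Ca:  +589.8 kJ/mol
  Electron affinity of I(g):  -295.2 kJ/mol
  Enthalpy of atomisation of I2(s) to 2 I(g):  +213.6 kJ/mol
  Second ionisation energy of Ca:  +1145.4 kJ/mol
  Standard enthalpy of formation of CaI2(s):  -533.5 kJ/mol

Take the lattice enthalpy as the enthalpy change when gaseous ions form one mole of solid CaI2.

U = -2069.7 kJ/mol

ΔHf° = 1·ΔHsub + 1·(ΣIE) + 1·D(I2) + 2·EA + U
-533.5 = 1·(+177.8) + 1·(+1735.2) + 1·(+213.6) + 2·(-295.2) + U
U = -533.5 − (+1536.2) = -2069.7 kJ/mol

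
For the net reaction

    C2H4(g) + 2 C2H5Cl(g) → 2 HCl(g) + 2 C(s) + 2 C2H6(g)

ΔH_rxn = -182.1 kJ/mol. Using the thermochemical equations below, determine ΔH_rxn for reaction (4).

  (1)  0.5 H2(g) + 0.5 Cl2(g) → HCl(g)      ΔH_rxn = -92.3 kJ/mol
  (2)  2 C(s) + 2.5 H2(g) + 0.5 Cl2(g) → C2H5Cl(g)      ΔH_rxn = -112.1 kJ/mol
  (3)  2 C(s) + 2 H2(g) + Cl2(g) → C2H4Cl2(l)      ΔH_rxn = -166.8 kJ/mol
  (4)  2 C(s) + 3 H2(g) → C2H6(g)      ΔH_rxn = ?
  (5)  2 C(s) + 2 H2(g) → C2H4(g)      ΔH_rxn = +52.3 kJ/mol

ΔH_rxn = -84.7 kJ/mol

(1) × 2 (scale by 2 for the 2 HCl(g)): (2)·(-92.3) = -184.6 kJ/mol
(2) reversed and × 2 (C2H5Cl(g) must end up as a reactant; scale by 2 for the 2 C2H5Cl(g)): (-2)·(-112.1) = +224.2 kJ/mol
(3): not needed (C2H4Cl2(l) appears nowhere else).
(4) × 2 (scale by 2 for the 2 C2H6(g)): contributes 2·x
(5) reversed (C2H4(g) must end up as a reactant): -52.3 kJ/mol
-182.1 = (-184.6) + (+224.2) + (-52.3) + 2·x
x = (-182.1 − (-12.7)) / (2) = -84.7 kJ/mol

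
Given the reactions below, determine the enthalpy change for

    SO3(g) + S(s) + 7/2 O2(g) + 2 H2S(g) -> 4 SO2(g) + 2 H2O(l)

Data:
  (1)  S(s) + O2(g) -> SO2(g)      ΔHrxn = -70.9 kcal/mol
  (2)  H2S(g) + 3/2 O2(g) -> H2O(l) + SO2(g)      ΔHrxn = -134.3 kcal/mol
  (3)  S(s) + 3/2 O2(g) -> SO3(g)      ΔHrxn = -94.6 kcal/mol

ΔHrxn = -315.8 kcal/mol

(1) × 2: (2)·(-70.9) = -141.8 kcal/mol
(2) × 2 (×2 to match 2 H2S(g) in the target): (2)·(-134.3) = -268.6 kcal/mol
(3) reversed (reverse to put SO3(g) on the reactant side): +94.6 kcal/mol
ΔHrxn = (-141.8) + (-268.6) + (+94.6) = -315.8 kcal/mol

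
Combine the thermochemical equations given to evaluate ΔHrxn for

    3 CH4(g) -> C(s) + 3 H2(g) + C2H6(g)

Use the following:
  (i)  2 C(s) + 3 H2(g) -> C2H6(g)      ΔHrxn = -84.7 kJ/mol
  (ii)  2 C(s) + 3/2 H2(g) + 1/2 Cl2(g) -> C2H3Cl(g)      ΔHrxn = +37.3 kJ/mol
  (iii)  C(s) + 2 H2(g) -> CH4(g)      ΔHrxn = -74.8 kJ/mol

(i) as written (C2H6(g) already on the product side): -84.7 kJ/mol
(ii): not needed (C2H3Cl(g) appears nowhere else).
(iii) reversed and × 3 (reverse to put CH4(g) on the reactant side; ×3 to match 3 CH4(g) in the target): (-3)·(-74.8) = +224.4 kJ/mol
ΔHrxn = (-84.7) + (+224.4) = 139.7 kJ/mol

ΔHrxn = 139.7 kJ/mol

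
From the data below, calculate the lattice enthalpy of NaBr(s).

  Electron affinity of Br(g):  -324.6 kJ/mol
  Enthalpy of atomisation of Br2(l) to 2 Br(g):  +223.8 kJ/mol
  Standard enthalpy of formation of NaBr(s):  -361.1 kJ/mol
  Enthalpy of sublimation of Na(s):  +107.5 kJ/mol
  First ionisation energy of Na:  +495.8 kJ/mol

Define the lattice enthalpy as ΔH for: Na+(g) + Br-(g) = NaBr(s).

U = -751.7 kJ/mol

ΔHf° = 1·ΔHsub + 1·(ΣIE) + 1/2·D(Br2) + 1·EA + U
-361.1 = 1·(+107.5) + 1·(+495.8) + 1/2·(+223.8) + 1·(-324.6) + U
U = -361.1 − (+390.6) = -751.7 kJ/mol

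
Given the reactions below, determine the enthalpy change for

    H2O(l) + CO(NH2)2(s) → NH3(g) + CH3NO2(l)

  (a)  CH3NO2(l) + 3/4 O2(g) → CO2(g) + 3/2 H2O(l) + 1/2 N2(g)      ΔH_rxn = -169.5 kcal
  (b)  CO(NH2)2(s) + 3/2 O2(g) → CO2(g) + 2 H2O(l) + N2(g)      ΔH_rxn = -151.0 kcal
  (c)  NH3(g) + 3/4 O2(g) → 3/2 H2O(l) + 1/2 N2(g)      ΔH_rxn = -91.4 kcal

ΔH_rxn = 109.9 kcal

(a) reversed: +169.5 kcal
(b) as written: -151.0 kcal
(c) reversed: +91.4 kcal
Summing the manipulated equations, ΔH_rxn = (+169.5) + (-151.0) + (+91.4) = 109.9 kcal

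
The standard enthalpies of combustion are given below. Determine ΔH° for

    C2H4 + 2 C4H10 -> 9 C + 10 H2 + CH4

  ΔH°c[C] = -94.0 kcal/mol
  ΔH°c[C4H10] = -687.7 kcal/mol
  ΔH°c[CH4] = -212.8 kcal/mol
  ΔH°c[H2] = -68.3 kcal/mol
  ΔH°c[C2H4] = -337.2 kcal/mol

With combustion enthalpies, reactants minus products:
= [1·(-337.2) + 2·(-687.7)] − [9·(-94.0) + 10·(-68.3) + 1·(-212.8)]
= 29.2 kcal/mol

ΔH° = 29.2 kcal/mol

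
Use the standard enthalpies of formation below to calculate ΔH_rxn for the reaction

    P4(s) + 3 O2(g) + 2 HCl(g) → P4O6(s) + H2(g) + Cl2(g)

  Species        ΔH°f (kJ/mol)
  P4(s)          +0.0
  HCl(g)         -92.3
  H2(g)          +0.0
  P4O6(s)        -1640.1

Products: 1·(-1640.1) + 1·(+0.0) + 1·(+0.0) = -1640.1
Reactants: 1·(+0.0) + 3·(+0.0) + 2·(-92.3) = -184.6
ΔH_rxn = (-1640.1) − (-184.6) = -1455.5 kJ/mol

ΔH_rxn = -1455.5 kJ/mol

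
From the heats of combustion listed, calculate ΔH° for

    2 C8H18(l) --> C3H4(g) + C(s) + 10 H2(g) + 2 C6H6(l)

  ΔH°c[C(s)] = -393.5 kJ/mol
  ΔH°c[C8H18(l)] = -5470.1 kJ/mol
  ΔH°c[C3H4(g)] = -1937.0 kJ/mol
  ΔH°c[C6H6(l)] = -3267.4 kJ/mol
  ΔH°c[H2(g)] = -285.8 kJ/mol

ΔH° = 783.1 kJ/mol

With combustion enthalpies, reactants minus products:
= [2·(-5470.1)] − [1·(-1937.0) + 1·(-393.5) + 10·(-285.8) + 2·(-3267.4)]
= 783.1 kJ/mol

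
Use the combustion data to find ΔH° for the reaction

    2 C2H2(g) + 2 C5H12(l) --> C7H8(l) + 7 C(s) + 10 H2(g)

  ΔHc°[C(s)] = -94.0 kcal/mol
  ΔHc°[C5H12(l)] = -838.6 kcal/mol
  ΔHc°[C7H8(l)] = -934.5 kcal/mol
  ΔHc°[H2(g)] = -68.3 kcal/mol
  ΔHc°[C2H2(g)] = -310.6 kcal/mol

ΔH° = -22.9 kcal/mol

With combustion enthalpies, reactants minus products:
= [2·(-310.6) + 2·(-838.6)] − [1·(-934.5) + 7·(-94.0) + 10·(-68.3)]
= -22.9 kcal/mol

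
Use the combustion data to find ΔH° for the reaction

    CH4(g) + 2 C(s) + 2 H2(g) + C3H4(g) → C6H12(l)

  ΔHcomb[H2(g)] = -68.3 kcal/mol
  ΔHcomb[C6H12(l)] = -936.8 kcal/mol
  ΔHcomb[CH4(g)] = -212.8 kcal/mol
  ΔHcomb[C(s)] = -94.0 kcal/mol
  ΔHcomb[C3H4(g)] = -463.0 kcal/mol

With combustion enthalpies, reactants minus products:
= [1·(-212.8) + 2·(-94.0) + 2·(-68.3) + 1·(-463.0)] − [1·(-936.8)]
= -63.6 kcal/mol

ΔH° = -63.6 kcal/mol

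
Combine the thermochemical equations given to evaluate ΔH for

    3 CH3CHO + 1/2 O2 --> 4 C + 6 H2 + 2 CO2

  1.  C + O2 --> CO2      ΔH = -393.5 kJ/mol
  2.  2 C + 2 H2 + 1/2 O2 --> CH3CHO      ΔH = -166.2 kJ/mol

ΔH = -288.4 kJ/mol

eq. 1 × 2 (×2 to match 2 CO2 in the target): (2)·(-393.5) = -787.0 kJ/mol
eq. 2 reversed and × 3 (CH3CHO must end up as a reactant; scale by 3 for the 3 CH3CHO): (-3)·(-166.2) = +498.6 kJ/mol
ΔH = (-787.0) + (+498.6) = -288.4 kJ/mol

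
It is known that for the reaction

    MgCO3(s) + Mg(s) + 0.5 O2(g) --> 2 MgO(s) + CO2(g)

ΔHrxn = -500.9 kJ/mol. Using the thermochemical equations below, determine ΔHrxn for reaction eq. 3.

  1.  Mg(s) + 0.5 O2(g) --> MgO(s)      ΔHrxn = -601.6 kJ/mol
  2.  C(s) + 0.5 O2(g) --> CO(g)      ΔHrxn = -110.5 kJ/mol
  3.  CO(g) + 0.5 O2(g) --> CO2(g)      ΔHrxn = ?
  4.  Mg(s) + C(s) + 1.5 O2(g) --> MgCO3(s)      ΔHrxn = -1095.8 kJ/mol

ΔHrxn = -283.0 kJ/mol

eq. 1 × 2 (×2 to match 2 MgO(s) in the target): (2)·(-601.6) = -1203.2 kJ/mol
eq. 2 as written: -110.5 kJ/mol
eq. 3 as written (CO2(g) already on the product side): contributes x
eq. 4 reversed (reverse to put MgCO3(s) on the reactant side): +1095.8 kJ/mol
-500.9 = (-1203.2) + (-110.5) + (+1095.8) + x
x = (-500.9 − (-217.9)) / (1) = -283.0 kJ/mol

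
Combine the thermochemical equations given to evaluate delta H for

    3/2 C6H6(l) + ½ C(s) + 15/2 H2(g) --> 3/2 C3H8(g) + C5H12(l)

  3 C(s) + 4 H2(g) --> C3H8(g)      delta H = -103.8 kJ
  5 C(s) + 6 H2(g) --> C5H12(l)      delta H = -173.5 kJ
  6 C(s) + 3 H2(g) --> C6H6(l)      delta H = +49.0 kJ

delta H = -402.7 kJ

equation 1 × 3/2 (scale by 3/2 for the 3/2 C3H8(g)): (3/2)·(-103.8) = -155.7 kJ
equation 2 as written (C5H12(l) already on the product side): -173.5 kJ
equation 3 reversed and × 3/2 (reverse to put C6H6(l) on the reactant side; ×3/2 to match 3/2 C6H6(l) in the target): (-3/2)·(+49.0) = -73.5 kJ
By Hess's law, delta H = (-155.7) + (-173.5) + (-73.5) = -402.7 kJ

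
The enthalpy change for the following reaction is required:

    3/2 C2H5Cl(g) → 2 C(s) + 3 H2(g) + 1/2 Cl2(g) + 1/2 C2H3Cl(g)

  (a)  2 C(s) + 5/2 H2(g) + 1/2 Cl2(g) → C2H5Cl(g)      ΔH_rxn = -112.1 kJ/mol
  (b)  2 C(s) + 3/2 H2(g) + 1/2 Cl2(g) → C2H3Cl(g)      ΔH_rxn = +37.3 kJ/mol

ΔH_rxn = 186.8 kJ/mol

(a) reversed and × 3/2 (reverse to put C2H5Cl(g) on the reactant side; ×3/2 to match 3/2 C2H5Cl(g) in the target): (-3/2)·(-112.1) = +168.15 kJ/mol
(b) × 1/2 (×1/2 to match 1/2 C2H3Cl(g) in the target): (1/2)·(+37.3) = +18.65 kJ/mol
Since enthalpy is a state function, ΔH_rxn = (+168.15) + (+18.65) = 186.8 kJ/mol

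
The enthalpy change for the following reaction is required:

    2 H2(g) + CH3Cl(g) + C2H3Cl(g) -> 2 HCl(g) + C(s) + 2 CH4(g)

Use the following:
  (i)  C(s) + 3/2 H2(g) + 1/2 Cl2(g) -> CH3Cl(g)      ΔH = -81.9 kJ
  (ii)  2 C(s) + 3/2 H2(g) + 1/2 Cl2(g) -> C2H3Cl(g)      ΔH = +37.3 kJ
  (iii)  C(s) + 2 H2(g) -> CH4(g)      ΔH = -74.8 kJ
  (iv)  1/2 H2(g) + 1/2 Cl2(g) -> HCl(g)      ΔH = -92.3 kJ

(i) reversed (reverse to put CH3Cl(g) on the reactant side): +81.9 kJ
(ii) reversed (C2H3Cl(g) must end up as a reactant): -37.3 kJ
(iii) × 2 (×2 to match 2 CH4(g) in the target): (2)·(-74.8) = -149.6 kJ
(iv) × 2 (scale by 2 for the 2 HCl(g)): (2)·(-92.3) = -184.6 kJ
ΔH = (+81.9) + (-37.3) + (-149.6) + (-184.6) = -289.6 kJ

ΔH = -289.6 kJ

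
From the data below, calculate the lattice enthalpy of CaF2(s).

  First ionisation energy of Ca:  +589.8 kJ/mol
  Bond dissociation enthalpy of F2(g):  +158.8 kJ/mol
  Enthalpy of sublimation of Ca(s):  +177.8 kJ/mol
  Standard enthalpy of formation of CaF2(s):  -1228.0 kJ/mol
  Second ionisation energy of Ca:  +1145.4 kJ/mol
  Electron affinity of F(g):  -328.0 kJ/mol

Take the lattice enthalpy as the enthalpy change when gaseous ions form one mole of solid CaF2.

ΔHf° = 1·ΔHsub + 1·(ΣIE) + 1·D(F2) + 2·EA + U
-1228.0 = 1·(+177.8) + 1·(+1735.2) + 1·(+158.8) + 2·(-328.0) + U
U = -1228.0 − (+1415.8) = -2643.8 kJ/mol

U = -2643.8 kJ/mol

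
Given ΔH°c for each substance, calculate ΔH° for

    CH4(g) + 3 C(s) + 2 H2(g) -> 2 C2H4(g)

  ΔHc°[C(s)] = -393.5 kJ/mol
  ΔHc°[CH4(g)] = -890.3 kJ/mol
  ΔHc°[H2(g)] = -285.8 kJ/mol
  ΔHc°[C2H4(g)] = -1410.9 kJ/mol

With combustion enthalpies, reactants minus products:
= [1·(-890.3) + 3·(-393.5) + 2·(-285.8)] − [2·(-1410.9)]
= 179.4 kJ/mol

ΔH° = 179.4 kJ/mol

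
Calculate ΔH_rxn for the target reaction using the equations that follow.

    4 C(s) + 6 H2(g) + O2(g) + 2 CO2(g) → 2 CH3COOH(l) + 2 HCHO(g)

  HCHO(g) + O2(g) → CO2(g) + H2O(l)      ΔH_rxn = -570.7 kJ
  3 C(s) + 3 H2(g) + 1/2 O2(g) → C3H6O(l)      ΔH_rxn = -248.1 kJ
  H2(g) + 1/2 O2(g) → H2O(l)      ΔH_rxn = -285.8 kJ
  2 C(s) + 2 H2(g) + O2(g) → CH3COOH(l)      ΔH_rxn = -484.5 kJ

ΔH_rxn = -399.2 kJ

equation 1 reversed and × 2: (-2)·(-570.7) = +1141.4 kJ
equation 2: not needed.
equation 3 × 2: (2)·(-285.8) = -571.6 kJ
equation 4 × 2: (2)·(-484.5) = -969.0 kJ
ΔH_rxn = (+1141.4) + (-571.6) + (-969.0) = -399.2 kJ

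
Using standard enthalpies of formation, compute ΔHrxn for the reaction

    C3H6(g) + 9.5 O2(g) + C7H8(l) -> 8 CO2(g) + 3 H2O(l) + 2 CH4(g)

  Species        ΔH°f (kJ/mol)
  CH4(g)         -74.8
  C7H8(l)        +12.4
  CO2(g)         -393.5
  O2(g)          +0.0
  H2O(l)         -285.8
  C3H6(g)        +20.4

Products: 8·(-393.5) + 3·(-285.8) + 2·(-74.8) = -4155.0
Reactants: 1·(+20.4) + 19/2·(+0.0) + 1·(+12.4) = +32.8
ΔHrxn = (-4155.0) − (+32.8) = -4187.8 kJ/mol

ΔHrxn = -4187.8 kJ/mol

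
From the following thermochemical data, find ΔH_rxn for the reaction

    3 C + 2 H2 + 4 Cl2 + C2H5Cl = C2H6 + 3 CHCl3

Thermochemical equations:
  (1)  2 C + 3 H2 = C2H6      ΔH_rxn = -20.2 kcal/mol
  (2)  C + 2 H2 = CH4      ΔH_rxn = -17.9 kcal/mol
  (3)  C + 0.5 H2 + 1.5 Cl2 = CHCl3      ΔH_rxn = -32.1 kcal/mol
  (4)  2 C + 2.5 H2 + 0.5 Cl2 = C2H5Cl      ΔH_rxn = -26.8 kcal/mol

(1) as written: -20.2 kcal/mol
(2): not needed.
(3) × 3: (3)·(-32.1) = -96.3 kcal/mol
(4) reversed: +26.8 kcal/mol
ΔH_rxn = (-20.2) + (-96.3) + (+26.8) = -89.7 kcal/mol

ΔH_rxn = -89.7 kcal/mol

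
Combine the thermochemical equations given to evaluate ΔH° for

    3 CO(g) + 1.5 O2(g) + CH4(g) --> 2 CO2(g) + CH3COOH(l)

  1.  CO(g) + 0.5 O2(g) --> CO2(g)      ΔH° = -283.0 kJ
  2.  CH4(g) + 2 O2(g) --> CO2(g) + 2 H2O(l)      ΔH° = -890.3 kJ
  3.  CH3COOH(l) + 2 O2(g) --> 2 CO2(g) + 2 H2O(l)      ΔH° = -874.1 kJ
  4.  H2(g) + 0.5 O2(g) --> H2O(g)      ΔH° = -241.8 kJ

eq. 1 × 3 (scale by 3 for the 3 CO(g)): (3)·(-283.0) = -849.0 kJ
eq. 2 as written (CH4(g) already on the reactant side): -890.3 kJ
eq. 3 reversed (reverse to put CH3COOH(l) on the product side): +874.1 kJ
eq. 4: not needed (H2O(g) appears nowhere else).
Combining the equations, ΔH° = (-849.0) + (-890.3) + (+874.1) = -865.2 kJ

ΔH° = -865.2 kJ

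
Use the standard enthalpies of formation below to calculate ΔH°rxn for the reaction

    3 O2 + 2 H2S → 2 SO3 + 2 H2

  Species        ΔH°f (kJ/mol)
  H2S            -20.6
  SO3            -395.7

Products: 2·(-395.7) + 2·(+0.0) = -791.4
Reactants: 3·(+0.0) + 2·(-20.6) = -41.2
ΔH°rxn = (-791.4) − (-41.2) = -750.2 kJ/mol

ΔH°rxn = -750.2 kJ/mol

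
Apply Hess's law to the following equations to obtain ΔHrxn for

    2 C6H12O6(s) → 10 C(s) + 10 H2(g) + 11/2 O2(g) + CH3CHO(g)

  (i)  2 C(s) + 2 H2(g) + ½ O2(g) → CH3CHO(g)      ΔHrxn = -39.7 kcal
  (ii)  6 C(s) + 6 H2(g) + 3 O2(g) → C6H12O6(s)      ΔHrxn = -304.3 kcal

(i) as written: -39.7 kcal
(ii) reversed and × 2: (-2)·(-304.3) = +608.6 kcal
Since enthalpy is a state function, ΔHrxn = (1)·(-39.7) + (-2)·(-304.3) = 568.9 kcal

ΔHrxn = 568.9 kcal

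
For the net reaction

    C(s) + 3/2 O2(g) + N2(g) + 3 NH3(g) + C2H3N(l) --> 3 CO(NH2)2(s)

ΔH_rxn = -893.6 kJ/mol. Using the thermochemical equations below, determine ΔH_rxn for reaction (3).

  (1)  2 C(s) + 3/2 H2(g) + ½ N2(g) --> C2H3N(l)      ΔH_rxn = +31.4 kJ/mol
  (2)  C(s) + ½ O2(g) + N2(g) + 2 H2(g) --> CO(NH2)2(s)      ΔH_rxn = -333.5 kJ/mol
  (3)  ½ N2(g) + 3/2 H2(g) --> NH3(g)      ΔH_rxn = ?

(1) reversed (C2H3N(l) must end up as a reactant): -31.4 kJ/mol
(2) × 3 (scale by 3 for the 3 CO(NH2)2(s)): (3)·(-333.5) = -1000.5 kJ/mol
(3) reversed and × 3 (NH3(g) must end up as a reactant; ×3 to match 3 NH3(g) in the target): contributes −3·x
-893.6 = (-31.4) + (-1000.5) − 3·x
x = (-893.6 − (-1031.9)) / (-3) = -46.1 kJ/mol

ΔH_rxn = -46.1 kJ/mol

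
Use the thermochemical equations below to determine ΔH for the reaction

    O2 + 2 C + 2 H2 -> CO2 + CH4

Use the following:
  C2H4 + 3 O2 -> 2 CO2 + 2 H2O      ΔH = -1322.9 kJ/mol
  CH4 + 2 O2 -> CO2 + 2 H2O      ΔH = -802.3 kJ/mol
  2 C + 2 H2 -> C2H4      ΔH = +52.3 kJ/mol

equation 1 as written: -1322.9 kJ/mol
equation 2 reversed: +802.3 kJ/mol
equation 3 as written: +52.3 kJ/mol
Since enthalpy is a state function, ΔH = (1)·(-1322.9) + (-1)·(-802.3) + (1)·(+52.3) = -468.3 kJ/mol

ΔH = -468.3 kJ/mol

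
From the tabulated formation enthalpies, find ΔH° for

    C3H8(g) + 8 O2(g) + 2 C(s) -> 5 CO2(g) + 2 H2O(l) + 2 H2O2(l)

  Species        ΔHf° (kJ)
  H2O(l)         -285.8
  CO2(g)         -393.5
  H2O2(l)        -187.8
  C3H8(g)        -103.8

Products: 5·(-393.5) + 2·(-285.8) + 2·(-187.8) = -2914.7
Reactants: 1·(-103.8) + 8·(+0.0) + 2·(+0.0) = -103.8
ΔH° = (-2914.7) − (-103.8) = -2810.9 kJ

ΔH° = -2810.9 kJ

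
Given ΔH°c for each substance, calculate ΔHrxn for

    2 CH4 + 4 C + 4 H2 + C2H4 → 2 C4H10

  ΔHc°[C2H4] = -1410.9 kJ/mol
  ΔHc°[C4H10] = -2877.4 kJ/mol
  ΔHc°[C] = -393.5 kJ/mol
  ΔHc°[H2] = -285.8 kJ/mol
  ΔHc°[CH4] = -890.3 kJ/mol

With combustion enthalpies, reactants minus products:
= [2·(-890.3) + 4·(-393.5) + 4·(-285.8) + 1·(-1410.9)] − [2·(-2877.4)]
= -153.9 kJ/mol

ΔHrxn = -153.9 kJ/mol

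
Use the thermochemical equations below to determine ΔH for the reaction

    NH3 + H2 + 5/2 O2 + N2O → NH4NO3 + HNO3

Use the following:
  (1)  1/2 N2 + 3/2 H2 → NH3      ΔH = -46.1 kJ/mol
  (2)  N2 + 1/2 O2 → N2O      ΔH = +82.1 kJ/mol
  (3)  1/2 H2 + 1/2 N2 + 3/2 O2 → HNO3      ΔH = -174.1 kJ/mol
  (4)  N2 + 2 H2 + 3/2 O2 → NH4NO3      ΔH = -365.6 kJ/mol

ΔH = -575.7 kJ/mol

(1) reversed: +46.1 kJ/mol
(2) reversed: -82.1 kJ/mol
(3) as written: -174.1 kJ/mol
(4) as written: -365.6 kJ/mol
Summing the manipulated equations, ΔH = (-1)·(-46.1) + (-1)·(+82.1) + (1)·(-174.1) + (1)·(-365.6) = -575.7 kJ/mol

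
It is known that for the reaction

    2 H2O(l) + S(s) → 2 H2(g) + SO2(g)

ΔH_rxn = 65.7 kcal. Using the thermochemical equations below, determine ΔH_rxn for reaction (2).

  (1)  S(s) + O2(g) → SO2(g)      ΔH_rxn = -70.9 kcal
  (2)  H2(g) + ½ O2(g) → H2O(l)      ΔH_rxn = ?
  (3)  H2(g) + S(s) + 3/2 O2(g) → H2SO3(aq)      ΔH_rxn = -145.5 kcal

ΔH_rxn = -68.3 kcal

(1) as written (SO2(g) already on the product side): -70.9 kcal
(2) reversed and × 2 (H2O(l) must end up as a reactant; ×2 to match 2 H2O(l) in the target): contributes −2·x
(3): not needed (H2SO3(aq) appears nowhere else).
+65.7 = (-70.9) − 2·x
x = (+65.7 − (-70.9)) / (-2) = -68.3 kcal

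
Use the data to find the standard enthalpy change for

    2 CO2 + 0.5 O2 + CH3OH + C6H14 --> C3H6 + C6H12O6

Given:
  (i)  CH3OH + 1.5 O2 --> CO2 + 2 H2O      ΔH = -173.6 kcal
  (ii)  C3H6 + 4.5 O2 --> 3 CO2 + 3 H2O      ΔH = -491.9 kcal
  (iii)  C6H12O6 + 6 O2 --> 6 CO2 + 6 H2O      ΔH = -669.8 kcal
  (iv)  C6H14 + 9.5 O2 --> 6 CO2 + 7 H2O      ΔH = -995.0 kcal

(i) as written (CH3OH already on the reactant side): -173.6 kcal
(ii) reversed (C3H6 must end up as a product): +491.9 kcal
(iii) reversed (C6H12O6 must end up as a product): +669.8 kcal
(iv) as written (C6H14 already on the reactant side): -995.0 kcal
Since enthalpy is a state function, ΔH = (1)·(-173.6) + (-1)·(-491.9) + (-1)·(-669.8) + (1)·(-995.0) = -6.9 kcal

ΔH = -6.9 kcal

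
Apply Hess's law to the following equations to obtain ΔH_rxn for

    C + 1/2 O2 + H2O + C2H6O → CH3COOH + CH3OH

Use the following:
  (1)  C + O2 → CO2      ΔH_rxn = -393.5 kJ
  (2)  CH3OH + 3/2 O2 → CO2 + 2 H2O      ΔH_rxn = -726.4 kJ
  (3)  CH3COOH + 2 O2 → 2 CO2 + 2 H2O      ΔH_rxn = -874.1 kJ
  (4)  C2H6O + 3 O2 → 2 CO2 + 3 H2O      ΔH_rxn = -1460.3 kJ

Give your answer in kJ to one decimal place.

(1) as written: -393.5 kJ
(2) reversed: +726.4 kJ
(3) reversed: +874.1 kJ
(4) as written: -1460.3 kJ
Since enthalpy is a state function, ΔH_rxn = (-393.5) + (+726.4) + (+874.1) + (-1460.3) = -253.3 kJ

ΔH_rxn = -253.3 kJ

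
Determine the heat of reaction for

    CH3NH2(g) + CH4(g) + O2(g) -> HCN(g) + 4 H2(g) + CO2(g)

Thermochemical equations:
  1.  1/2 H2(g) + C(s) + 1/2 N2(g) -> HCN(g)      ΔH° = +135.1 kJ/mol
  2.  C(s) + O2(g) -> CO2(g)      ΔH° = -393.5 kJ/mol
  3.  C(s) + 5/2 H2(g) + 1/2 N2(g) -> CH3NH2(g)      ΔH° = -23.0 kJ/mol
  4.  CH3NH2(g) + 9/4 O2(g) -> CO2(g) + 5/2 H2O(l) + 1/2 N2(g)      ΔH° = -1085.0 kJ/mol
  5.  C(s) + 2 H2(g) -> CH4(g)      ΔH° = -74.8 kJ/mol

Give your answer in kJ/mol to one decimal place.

ΔH° = -160.6 kJ/mol

eq. 1 as written (HCN(g) already on the product side): +135.1 kJ/mol
eq. 2 as written: -393.5 kJ/mol
eq. 3 reversed: +23.0 kJ/mol
eq. 4: not needed (H2O(l) appears nowhere else).
eq. 5 reversed (CH4(g) must end up as a reactant): +74.8 kJ/mol
ΔH° = (+135.1) + (-393.5) + (+23.0) + (+74.8) = -160.6 kJ/mol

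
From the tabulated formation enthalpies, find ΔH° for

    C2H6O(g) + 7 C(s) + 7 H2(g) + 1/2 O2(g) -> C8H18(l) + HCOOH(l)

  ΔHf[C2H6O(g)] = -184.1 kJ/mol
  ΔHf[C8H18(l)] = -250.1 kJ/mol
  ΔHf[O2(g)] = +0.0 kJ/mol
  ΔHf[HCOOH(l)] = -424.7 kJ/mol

Products: 1·(-250.1) + 1·(-424.7) = -674.8
Reactants: 1·(-184.1) + 7·(+0.0) + 7·(+0.0) + 1/2·(+0.0) = -184.1
ΔH° = (-674.8) − (-184.1) = -490.7 kJ/mol

ΔH° = -490.7 kJ/mol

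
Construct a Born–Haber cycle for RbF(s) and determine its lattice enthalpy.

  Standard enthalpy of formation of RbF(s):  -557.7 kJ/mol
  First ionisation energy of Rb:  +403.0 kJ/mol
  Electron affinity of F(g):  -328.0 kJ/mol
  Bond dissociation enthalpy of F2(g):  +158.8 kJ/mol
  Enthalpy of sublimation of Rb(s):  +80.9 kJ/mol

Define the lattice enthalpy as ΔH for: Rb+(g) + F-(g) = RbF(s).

ΔHf° = 1·ΔHsub + 1·(ΣIE) + 1/2·D(F2) + 1·EA + U
-557.7 = 1·(+80.9) + 1·(+403.0) + 1/2·(+158.8) + 1·(-328.0) + U
U = -557.7 − (+235.3) = -793.0 kJ/mol

U = -793.0 kJ/mol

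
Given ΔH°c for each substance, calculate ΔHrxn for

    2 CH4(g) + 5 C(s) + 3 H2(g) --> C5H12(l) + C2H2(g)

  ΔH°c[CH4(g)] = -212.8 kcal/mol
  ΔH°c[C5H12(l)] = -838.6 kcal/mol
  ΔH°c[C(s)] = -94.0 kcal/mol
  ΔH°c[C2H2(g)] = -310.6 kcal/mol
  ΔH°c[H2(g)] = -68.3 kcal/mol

Using ΔH = Σ nΔHc°(reactants) − Σ nΔHc°(products):
= [2·(-212.8) + 5·(-94.0) + 3·(-68.3)] − [1·(-838.6) + 1·(-310.6)]
= 48.7 kcal/mol

ΔHrxn = 48.7 kcal/mol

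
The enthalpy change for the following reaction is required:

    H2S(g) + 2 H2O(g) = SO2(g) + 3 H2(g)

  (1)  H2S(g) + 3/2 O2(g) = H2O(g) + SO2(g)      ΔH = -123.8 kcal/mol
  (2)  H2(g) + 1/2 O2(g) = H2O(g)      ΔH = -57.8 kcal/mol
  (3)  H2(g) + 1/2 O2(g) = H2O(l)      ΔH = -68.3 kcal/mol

(1) as written (H2S(g) already on the reactant side): -123.8 kcal/mol
(2) reversed and × 3: (-3)·(-57.8) = +173.4 kcal/mol
(3): not needed (H2O(l) appears nowhere else).
Summing the manipulated equations, ΔH = (-123.8) + (+173.4) = 49.6 kcal/mol

ΔH = 49.6 kcal/mol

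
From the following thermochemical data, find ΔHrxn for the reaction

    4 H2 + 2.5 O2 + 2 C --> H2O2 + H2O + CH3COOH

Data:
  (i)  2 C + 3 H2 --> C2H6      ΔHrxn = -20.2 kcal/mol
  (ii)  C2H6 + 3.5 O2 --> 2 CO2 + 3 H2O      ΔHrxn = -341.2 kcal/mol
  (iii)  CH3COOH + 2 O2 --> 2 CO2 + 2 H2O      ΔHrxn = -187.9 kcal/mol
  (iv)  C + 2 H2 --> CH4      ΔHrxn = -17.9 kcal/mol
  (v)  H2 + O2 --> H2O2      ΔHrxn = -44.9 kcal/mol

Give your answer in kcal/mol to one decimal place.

(i) as written: -20.2 kcal/mol
(ii) as written: -341.2 kcal/mol
(iii) reversed (reverse to put CH3COOH on the product side): +187.9 kcal/mol
(iv): not needed (CH4 appears nowhere else).
(v) as written (H2O2 already on the product side): -44.9 kcal/mol
ΔHrxn = (-20.2) + (-341.2) + (+187.9) + (-44.9) = -218.4 kcal/mol

ΔHrxn = -218.4 kcal/mol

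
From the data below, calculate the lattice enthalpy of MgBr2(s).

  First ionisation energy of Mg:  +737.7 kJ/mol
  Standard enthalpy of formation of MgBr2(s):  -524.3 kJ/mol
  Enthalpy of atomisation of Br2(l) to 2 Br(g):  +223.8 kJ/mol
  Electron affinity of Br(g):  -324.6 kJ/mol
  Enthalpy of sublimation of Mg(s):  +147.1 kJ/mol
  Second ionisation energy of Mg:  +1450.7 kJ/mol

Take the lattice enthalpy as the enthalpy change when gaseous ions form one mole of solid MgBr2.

U = -2434.4 kJ/mol

ΔHf° = 1·ΔHsub + 1·(ΣIE) + 1·D(Br2) + 2·EA + U
-524.3 = 1·(+147.1) + 1·(+2188.4) + 1·(+223.8) + 2·(-324.6) + U
U = -524.3 − (+1910.1) = -2434.4 kJ/mol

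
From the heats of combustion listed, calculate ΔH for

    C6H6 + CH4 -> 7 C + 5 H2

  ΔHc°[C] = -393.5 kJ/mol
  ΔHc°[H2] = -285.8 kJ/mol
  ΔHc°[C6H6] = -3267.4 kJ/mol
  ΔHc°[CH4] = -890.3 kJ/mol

Using ΔH = Σ nΔHc°(reactants) − Σ nΔHc°(products):
= [1·(-3267.4) + 1·(-890.3)] − [7·(-393.5) + 5·(-285.8)]
= 25.8 kJ/mol

ΔH = 25.8 kJ/mol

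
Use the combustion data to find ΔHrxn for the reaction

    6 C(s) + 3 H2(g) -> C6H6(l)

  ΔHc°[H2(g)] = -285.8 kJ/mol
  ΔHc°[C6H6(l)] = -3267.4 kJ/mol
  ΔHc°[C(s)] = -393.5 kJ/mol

Using ΔH = Σ nΔHc°(reactants) − Σ nΔHc°(products):
= [6·(-393.5) + 3·(-285.8)] − [1·(-3267.4)]
= 49.0 kJ/mol

ΔHrxn = 49.0 kJ/mol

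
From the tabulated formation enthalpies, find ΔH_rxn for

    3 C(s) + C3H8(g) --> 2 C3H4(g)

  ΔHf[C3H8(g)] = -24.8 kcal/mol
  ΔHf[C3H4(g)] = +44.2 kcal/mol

Products: 2·(+44.2) = +88.4
Reactants: 3·(+0.0) + 1·(-24.8) = -24.8
ΔH_rxn = (+88.4) − (-24.8) = 113.2 kcal/mol

ΔH_rxn = 113.2 kcal/mol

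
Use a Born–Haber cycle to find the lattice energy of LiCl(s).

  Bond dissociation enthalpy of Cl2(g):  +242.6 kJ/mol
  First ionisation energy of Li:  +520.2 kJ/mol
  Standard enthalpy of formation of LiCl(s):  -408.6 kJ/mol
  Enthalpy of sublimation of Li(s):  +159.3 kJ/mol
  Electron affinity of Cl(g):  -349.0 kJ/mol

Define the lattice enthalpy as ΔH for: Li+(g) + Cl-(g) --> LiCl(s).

ΔHf° = 1·ΔHsub + 1·(ΣIE) + 1/2·D(Cl2) + 1·EA + U
-408.6 = 1·(+159.3) + 1·(+520.2) + 1/2·(+242.6) + 1·(-349.0) + U
U = -408.6 − (+451.8) = -860.4 kJ/mol

U = -860.4 kJ/mol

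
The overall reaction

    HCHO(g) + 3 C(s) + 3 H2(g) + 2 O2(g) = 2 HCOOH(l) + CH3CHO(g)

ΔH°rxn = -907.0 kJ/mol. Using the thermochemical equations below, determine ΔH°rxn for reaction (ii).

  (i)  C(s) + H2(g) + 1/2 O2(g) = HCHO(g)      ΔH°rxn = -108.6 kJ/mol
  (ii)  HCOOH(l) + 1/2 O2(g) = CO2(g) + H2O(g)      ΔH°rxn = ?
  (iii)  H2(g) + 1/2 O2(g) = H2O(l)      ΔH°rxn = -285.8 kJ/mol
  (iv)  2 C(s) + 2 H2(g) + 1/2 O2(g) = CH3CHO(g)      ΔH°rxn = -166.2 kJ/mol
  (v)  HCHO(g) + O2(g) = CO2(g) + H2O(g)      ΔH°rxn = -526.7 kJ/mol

ΔH°rxn = -210.6 kJ/mol

(i) as written: -108.6 kJ/mol
(ii) reversed and × 2 (HCOOH(l) must end up as a product; scale by 2 for the 2 HCOOH(l)): contributes −2·x
(iii): not needed (H2O(l) appears nowhere else).
(iv) as written (CH3CHO(g) already on the product side): -166.2 kJ/mol
(v) × 2: (2)·(-526.7) = -1053.4 kJ/mol
-907.0 = (-108.6) + (-166.2) + (-1053.4) − 2·x
x = (-907.0 − (-1328.2)) / (-2) = -210.6 kJ/mol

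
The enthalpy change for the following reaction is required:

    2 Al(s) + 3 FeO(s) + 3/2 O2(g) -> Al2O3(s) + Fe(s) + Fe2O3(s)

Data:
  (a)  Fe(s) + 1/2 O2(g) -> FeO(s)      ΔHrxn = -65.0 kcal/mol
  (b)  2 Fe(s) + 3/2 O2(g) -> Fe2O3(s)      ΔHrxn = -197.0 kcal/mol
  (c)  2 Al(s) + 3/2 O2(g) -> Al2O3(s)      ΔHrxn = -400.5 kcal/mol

(a) reversed and × 3 (reverse to put FeO(s) on the reactant side; ×3 to match 3 FeO(s) in the target): (-3)·(-65.0) = +195.0 kcal/mol
(b) as written (Fe2O3(s) already on the product side): -197.0 kcal/mol
(c) as written (Al2O3(s) already on the product side): -400.5 kcal/mol
Since enthalpy is a state function, ΔHrxn = (-3)·(-65.0) + (1)·(-197.0) + (1)·(-400.5) = -402.5 kcal/mol

ΔHrxn = -402.5 kcal/mol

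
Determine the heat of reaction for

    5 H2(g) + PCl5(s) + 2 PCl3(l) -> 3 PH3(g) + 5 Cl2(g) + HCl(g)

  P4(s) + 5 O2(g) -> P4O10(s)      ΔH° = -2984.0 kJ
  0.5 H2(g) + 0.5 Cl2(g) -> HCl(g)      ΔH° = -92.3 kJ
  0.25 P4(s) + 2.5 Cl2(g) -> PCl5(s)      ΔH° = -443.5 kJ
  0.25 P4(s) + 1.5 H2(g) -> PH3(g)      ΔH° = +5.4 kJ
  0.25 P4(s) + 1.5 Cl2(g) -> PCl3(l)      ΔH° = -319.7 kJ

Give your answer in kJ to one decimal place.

equation 1: not needed.
equation 2 as written: -92.3 kJ
equation 3 reversed: +443.5 kJ
equation 4 × 3: (3)·(+5.4) = +16.2 kJ
equation 5 reversed and × 2: (-2)·(-319.7) = +639.4 kJ
Combining the equations, ΔH° = (-92.3) + (+443.5) + (+16.2) + (+639.4) = 1006.8 kJ

ΔH° = 1006.8 kJ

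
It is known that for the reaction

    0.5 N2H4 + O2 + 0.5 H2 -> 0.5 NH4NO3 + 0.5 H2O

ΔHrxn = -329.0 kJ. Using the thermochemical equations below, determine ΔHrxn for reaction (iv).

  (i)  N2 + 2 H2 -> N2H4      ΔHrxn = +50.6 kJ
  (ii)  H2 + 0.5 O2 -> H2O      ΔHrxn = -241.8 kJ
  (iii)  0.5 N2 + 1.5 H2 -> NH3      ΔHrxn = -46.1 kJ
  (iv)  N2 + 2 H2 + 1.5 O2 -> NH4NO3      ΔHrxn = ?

(i) reversed and × 1/2 (reverse to put N2H4 on the reactant side; scale by 1/2 for the 1/2 N2H4): (-1/2)·(+50.6) = -25.3 kJ
(ii) × 1/2 (×1/2 to match 1/2 H2O in the target): (1/2)·(-241.8) = -120.9 kJ
(iii): not needed (NH3 appears nowhere else).
(iv) × 1/2 (scale by 1/2 for the 1/2 NH4NO3): contributes 1/2·x
-329.0 = (-25.3) + (-120.9) + 1/2·x
x = (-329.0 − (-146.2)) / (1/2) = -365.6 kJ

ΔHrxn = -365.6 kJ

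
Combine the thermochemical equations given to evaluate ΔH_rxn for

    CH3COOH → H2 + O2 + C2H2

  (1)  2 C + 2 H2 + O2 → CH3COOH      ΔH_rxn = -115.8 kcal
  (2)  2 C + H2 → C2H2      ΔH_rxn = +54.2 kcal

(1) reversed: +115.8 kcal
(2) as written: +54.2 kcal
ΔH_rxn = (-1)·(-115.8) + (1)·(+54.2) = 170.0 kcal

ΔH_rxn = 170.0 kcal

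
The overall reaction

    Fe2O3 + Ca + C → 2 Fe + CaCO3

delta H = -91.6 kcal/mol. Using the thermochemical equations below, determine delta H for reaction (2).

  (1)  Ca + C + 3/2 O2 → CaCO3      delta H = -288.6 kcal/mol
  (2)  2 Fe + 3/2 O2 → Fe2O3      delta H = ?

(1) as written (CaCO3 already on the product side): -288.6 kcal/mol
(2) reversed (Fe2O3 must end up as a reactant): contributes −x
-91.6 = (-288.6) − x
x = (-91.6 − (-288.6)) / (-1) = -197.0 kcal/mol

delta H = -197.0 kcal/mol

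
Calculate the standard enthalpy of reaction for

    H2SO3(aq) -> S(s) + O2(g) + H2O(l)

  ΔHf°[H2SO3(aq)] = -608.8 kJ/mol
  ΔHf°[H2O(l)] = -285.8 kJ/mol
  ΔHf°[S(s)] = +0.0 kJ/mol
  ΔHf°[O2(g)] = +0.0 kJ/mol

ΔHrxn = 323.0 kJ/mol

Products: 1·(+0.0) + 1·(+0.0) + 1·(-285.8) = -285.8
Reactants: 1·(-608.8) = -608.8
ΔHrxn = (-285.8) − (-608.8) = 323.0 kJ/mol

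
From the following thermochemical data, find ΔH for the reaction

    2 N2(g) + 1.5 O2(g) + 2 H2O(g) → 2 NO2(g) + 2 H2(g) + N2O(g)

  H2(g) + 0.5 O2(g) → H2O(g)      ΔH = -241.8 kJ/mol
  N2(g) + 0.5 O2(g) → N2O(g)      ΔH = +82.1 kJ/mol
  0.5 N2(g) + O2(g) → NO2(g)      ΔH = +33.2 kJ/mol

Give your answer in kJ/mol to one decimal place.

ΔH = 632.1 kJ/mol

equation 1 reversed and × 2: (-2)·(-241.8) = +483.6 kJ/mol
equation 2 as written: +82.1 kJ/mol
equation 3 × 2: (2)·(+33.2) = +66.4 kJ/mol
ΔH = (-2)·(-241.8) + (1)·(+82.1) + (2)·(+33.2) = 632.1 kJ/mol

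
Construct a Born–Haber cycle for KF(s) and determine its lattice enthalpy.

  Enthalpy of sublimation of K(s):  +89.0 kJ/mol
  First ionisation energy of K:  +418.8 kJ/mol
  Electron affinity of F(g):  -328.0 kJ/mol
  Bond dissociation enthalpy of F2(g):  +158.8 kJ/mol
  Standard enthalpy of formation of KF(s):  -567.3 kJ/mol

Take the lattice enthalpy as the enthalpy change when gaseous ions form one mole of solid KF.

U = -826.5 kJ/mol

ΔHf° = 1·ΔHsub + 1·(ΣIE) + 1/2·D(F2) + 1·EA + U
-567.3 = 1·(+89.0) + 1·(+418.8) + 1/2·(+158.8) + 1·(-328.0) + U
U = -567.3 − (+259.2) = -826.5 kJ/mol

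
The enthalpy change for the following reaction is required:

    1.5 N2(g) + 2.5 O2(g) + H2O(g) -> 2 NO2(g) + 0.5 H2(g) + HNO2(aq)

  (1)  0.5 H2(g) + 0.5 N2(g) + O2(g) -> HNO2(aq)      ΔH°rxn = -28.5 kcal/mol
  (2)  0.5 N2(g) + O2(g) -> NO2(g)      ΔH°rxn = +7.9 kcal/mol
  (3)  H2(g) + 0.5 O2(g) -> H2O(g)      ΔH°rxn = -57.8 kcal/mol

ΔH°rxn = 45.1 kcal/mol

(1) as written (HNO2(aq) already on the product side): -28.5 kcal/mol
(2) × 2 (scale by 2 for the 2 NO2(g)): (2)·(+7.9) = +15.8 kcal/mol
(3) reversed (reverse to put H2O(g) on the reactant side): +57.8 kcal/mol
Since enthalpy is a state function, ΔH°rxn = (1)·(-28.5) + (2)·(+7.9) + (-1)·(-57.8) = 45.1 kcal/mol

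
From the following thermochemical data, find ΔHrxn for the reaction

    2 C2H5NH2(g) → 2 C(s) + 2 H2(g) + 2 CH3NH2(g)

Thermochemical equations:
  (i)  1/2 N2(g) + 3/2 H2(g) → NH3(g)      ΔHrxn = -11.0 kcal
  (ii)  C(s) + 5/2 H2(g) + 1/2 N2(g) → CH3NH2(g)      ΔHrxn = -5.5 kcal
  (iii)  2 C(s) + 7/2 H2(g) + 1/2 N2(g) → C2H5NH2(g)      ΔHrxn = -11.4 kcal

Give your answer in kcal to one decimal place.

ΔHrxn = 11.8 kcal

(i): not needed.
(ii) × 2: (2)·(-5.5) = -11.0 kcal
(iii) reversed and × 2: (-2)·(-11.4) = +22.8 kcal
ΔHrxn = (2)·(-5.5) + (-2)·(-11.4) = 11.8 kcal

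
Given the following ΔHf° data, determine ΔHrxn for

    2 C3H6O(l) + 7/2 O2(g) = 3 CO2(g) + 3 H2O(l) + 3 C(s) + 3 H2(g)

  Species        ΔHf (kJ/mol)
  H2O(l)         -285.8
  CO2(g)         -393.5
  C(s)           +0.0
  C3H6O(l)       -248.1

ΔHrxn = -1541.7 kJ/mol

Products: 3·(-393.5) + 3·(-285.8) + 3·(+0.0) + 3·(+0.0) = -2037.9
Reactants: 2·(-248.1) + 7/2·(+0.0) = -496.2
ΔHrxn = (-2037.9) − (-496.2) = -1541.7 kJ/mol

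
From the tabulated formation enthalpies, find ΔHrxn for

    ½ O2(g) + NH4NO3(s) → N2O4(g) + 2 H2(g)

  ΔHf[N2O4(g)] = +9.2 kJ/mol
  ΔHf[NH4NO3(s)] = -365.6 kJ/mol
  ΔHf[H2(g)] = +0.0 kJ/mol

Products: 1·(+9.2) + 2·(+0.0) = +9.2
Reactants: 1/2·(+0.0) + 1·(-365.6) = -365.6
ΔHrxn = (+9.2) − (-365.6) = 374.8 kJ/mol

ΔHrxn = 374.8 kJ/mol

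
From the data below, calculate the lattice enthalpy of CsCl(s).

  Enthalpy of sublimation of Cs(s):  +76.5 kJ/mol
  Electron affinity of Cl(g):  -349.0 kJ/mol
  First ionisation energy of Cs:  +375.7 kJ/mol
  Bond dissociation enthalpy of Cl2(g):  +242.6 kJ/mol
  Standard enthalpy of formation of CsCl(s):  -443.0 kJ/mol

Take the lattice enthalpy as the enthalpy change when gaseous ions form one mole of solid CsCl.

U = -667.5 kJ/mol

ΔHf° = 1·ΔHsub + 1·(ΣIE) + 1/2·D(Cl2) + 1·EA + U
-443.0 = 1·(+76.5) + 1·(+375.7) + 1/2·(+242.6) + 1·(-349.0) + U
U = -443.0 − (+224.5) = -667.5 kJ/mol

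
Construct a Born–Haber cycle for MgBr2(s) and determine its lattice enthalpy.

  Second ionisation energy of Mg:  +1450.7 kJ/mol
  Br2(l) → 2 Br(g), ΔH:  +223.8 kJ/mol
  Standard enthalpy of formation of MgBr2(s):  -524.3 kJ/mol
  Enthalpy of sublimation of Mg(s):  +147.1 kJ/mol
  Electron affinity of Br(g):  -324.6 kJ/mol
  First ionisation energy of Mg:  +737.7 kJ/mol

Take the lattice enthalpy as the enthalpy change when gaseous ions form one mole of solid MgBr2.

U = -2434.4 kJ/mol

ΔHf° = 1·ΔHsub + 1·(ΣIE) + 1·D(Br2) + 2·EA + U
-524.3 = 1·(+147.1) + 1·(+2188.4) + 1·(+223.8) + 2·(-324.6) + U
U = -524.3 − (+1910.1) = -2434.4 kJ/mol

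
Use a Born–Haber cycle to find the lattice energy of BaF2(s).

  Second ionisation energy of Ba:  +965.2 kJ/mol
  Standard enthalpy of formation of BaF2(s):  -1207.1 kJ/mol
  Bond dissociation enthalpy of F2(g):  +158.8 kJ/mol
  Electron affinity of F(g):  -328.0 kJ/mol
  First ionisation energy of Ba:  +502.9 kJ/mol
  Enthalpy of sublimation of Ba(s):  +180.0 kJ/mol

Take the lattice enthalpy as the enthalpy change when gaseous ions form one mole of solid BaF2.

ΔHf° = 1·ΔHsub + 1·(ΣIE) + 1·D(F2) + 2·EA + U
-1207.1 = 1·(+180.0) + 1·(+1468.1) + 1·(+158.8) + 2·(-328.0) + U
U = -1207.1 − (+1150.9) = -2358.0 kJ/mol

U = -2358.0 kJ/mol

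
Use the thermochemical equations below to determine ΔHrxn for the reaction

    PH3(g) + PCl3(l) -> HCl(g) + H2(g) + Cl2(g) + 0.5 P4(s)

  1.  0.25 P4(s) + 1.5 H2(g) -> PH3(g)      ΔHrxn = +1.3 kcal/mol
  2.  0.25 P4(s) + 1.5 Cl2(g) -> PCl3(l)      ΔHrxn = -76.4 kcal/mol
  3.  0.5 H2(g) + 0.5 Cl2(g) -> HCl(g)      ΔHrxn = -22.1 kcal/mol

eq. 1 reversed (reverse to put PH3(g) on the reactant side): -1.3 kcal/mol
eq. 2 reversed (reverse to put PCl3(l) on the reactant side): +76.4 kcal/mol
eq. 3 as written (HCl(g) already on the product side): -22.1 kcal/mol
Since enthalpy is a state function, ΔHrxn = (-1)·(+1.3) + (-1)·(-76.4) + (1)·(-22.1) = 53.0 kcal/mol

ΔHrxn = 53.0 kcal/mol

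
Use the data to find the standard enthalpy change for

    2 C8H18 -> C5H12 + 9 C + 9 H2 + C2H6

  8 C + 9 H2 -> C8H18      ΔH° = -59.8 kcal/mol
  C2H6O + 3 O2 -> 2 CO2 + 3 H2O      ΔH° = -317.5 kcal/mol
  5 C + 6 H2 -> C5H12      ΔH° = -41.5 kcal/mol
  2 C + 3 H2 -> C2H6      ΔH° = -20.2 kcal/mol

equation 1 reversed and × 2 (reverse to put C8H18 on the reactant side; ×2 to match 2 C8H18 in the target): (-2)·(-59.8) = +119.6 kcal/mol
equation 2: not needed (H2O appears nowhere else).
equation 3 as written (C5H12 already on the product side): -41.5 kcal/mol
equation 4 as written (C2H6 already on the product side): -20.2 kcal/mol
Summing the manipulated equations, ΔH° = (+119.6) + (-41.5) + (-20.2) = 57.9 kcal/mol

ΔH° = 57.9 kcal/mol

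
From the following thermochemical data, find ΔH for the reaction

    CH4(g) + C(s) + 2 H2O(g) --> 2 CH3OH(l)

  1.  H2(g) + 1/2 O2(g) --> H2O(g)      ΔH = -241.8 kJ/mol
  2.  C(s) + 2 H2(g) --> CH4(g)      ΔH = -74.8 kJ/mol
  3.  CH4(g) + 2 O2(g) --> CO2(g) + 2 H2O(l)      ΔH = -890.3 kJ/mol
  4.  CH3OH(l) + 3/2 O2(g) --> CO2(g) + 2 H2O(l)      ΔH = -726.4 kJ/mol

eq. 1 reversed and × 2: (-2)·(-241.8) = +483.6 kJ/mol
eq. 2 as written: -74.8 kJ/mol
eq. 3 × 2: (2)·(-890.3) = -1780.6 kJ/mol
eq. 4 reversed and × 2: (-2)·(-726.4) = +1452.8 kJ/mol
Summing the manipulated equations, ΔH = (+483.6) + (-74.8) + (-1780.6) + (+1452.8) = 81.0 kJ/mol

ΔH = 81.0 kJ/mol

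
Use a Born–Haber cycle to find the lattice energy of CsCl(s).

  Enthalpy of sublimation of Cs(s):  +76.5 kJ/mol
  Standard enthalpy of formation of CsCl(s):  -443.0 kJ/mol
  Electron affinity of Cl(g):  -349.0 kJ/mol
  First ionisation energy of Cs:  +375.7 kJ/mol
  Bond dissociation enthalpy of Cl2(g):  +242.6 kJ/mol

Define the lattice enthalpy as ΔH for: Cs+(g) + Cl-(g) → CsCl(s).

ΔHf° = 1·ΔHsub + 1·(ΣIE) + 1/2·D(Cl2) + 1·EA + U
-443.0 = 1·(+76.5) + 1·(+375.7) + 1/2·(+242.6) + 1·(-349.0) + U
U = -443.0 − (+224.5) = -667.5 kJ/mol

U = -667.5 kJ/mol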